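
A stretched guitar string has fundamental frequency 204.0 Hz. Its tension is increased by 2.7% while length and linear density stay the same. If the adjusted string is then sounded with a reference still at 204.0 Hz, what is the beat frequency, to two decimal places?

For a string, f ∝ √T, so the new frequency is 204.0·√1.027 = 206.7357 Hz.
f_beat = |206.7357 − 204.0| = 2.74 Hz.

2.74 Hz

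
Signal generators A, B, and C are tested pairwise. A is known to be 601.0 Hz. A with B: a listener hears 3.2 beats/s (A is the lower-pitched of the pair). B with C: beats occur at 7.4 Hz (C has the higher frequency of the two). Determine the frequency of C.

B is above A, so f_B = 601.0 + 3.2 = 604.2 Hz.
C is above B, so f_C = 604.2 + 7.4 = 611.6 Hz.

611.6 Hz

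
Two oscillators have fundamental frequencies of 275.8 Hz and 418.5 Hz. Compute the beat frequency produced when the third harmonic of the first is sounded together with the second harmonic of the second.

9.6 Hz

Third harmonic of the first: 3·275.8 = 827.4 Hz.
Second harmonic of the second: 2·418.5 = 837.0 Hz.
f_beat = |827.4 − 837.0| = 9.6 Hz.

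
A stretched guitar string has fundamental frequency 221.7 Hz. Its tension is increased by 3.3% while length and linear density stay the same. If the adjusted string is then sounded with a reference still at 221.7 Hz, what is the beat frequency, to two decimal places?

3.63 Hz

For a string, f ∝ √T, so the new frequency is 221.7·√1.033 = 225.3284 Hz.
f_beat = |225.3284 − 221.7| = 3.63 Hz.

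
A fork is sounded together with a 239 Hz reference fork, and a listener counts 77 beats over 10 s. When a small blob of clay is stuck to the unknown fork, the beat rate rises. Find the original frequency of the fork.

231.3 Hz

Beat frequency = 77/10 = 7.7 Hz.
|f − 239| = 7.7, so the fork was at either 231.3 Hz or 246.7 Hz.
Adding mass to a fork lowers its frequency; the adjustment lowers the fork's frequency.
The beat rate rose, so the adjustment moved the fork further from 239 Hz — it was already below the reference.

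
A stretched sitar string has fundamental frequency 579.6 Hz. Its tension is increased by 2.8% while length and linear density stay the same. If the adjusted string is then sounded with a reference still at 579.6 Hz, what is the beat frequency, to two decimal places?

8.06 Hz

For a string, f ∝ √T, so the new frequency is 579.6·√1.028 = 587.6584 Hz.
f_beat = |587.6584 − 579.6| = 8.06 Hz.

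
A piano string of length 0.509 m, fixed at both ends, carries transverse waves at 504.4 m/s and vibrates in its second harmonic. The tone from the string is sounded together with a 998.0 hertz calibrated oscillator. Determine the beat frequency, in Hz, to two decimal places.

For a string fixed at both ends, f_n = n·v/(2L) = 2·504.4/(2·0.509) = 990.9627 Hz.
f_beat = |990.9627 − 998.0| = 7.04 Hz.

7.04 Hz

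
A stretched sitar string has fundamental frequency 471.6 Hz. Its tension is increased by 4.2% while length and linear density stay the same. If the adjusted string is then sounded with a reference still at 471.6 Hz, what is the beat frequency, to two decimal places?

9.80 Hz

For a string, f ∝ √T, so the new frequency is 471.6·√1.042 = 481.4017 Hz.
f_beat = |481.4017 − 471.6| = 9.80 Hz.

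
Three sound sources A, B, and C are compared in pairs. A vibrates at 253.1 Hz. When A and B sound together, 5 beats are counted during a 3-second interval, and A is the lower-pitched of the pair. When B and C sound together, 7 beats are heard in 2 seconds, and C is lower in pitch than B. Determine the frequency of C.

A–B: Beat frequency = 5/3 = 1.6667 Hz.
B is above A, so f_B = 253.1 + 1.6667 = 254.7667 Hz.
B–C: Beat frequency = 7/2 = 3.5 Hz.
C is below B, so f_C = 254.7667 − 3.5 = 251.2667 Hz.

251.2667 Hz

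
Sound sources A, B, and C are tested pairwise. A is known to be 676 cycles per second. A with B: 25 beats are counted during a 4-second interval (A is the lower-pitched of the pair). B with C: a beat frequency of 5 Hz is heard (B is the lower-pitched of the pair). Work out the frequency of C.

A–B: Beat frequency = 25/4 = 6.25 Hz.
B is above A, so f_B = 676 + 6.25 = 682.25 Hz.
C is above B, so f_C = 682.25 + 5 = 687.25 Hz.

687.25 Hz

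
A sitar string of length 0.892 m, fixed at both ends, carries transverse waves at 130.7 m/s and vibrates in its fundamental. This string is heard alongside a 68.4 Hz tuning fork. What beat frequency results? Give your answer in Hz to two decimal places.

4.86 Hz

For a string fixed at both ends, f_n = n·v/(2L) = 1·130.7/(2·0.892) = 73.2623 Hz.
f_beat = |73.2623 − 68.4| = 4.86 Hz.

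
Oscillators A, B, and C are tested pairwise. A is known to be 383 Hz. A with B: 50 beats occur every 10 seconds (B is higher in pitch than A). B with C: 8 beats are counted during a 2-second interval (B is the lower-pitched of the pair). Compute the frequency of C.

A–B: Beat frequency = 50/10 = 5 Hz.
B is above A, so f_B = 383 + 5 = 388 Hz.
B–C: Beat frequency = 8/2 = 4 Hz.
C is above B, so f_C = 388 + 4 = 392 Hz.

392 Hz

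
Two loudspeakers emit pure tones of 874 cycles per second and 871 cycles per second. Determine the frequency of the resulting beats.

Beats arise from superposition of two nearby frequencies; the beat rate is |f₁ − f₂|.
|874 − 871| = 3 Hz.

3 Hz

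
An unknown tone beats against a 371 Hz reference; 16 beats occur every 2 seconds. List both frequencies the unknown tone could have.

Beat frequency = 16/2 = 8 Hz.
|f − 371| = 8, so f = 371 ± 8.

363 Hz or 379 Hz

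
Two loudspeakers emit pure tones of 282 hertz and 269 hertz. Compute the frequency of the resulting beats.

13 Hz

Beats arise from superposition of two nearby frequencies; the beat rate is |f₁ − f₂|.
|282 − 269| = 13 Hz.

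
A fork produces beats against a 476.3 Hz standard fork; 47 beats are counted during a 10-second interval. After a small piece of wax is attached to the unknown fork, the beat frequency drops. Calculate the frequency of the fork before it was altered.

Beat frequency = 47/10 = 4.7 Hz.
|f − 476.3| = 4.7, so the fork was at either 471.6 Hz or 481 Hz.
Loading a fork with wax lowers its frequency; the adjustment lowers the fork's frequency.
The beat rate fell, so the adjustment moved the fork toward 476.3 Hz — it must have started above the reference.

481 Hz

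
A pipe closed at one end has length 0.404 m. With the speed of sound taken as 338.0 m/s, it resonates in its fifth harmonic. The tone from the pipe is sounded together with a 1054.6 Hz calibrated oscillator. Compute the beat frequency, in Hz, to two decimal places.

8.81 Hz

Closed pipe (odd harmonics): f_n = n·v/(4L) = 5·338.0/(4·0.404) = 1045.7921 Hz.
f_beat = |1045.7921 − 1054.6| = 8.81 Hz.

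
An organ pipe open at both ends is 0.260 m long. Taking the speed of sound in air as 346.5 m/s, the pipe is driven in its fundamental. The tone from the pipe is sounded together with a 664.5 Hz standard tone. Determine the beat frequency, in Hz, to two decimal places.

1.85 Hz

Open pipe: f_n = n·v/(2L) = 1·346.5/(2·0.260) = 666.3462 Hz.
f_beat = |666.3462 − 664.5| = 1.85 Hz.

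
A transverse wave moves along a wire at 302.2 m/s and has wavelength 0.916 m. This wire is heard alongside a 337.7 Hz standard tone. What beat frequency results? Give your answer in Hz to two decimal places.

Source frequency f = v/λ = 302.2/0.916 = 329.9127 Hz.
f_beat = |329.9127 − 337.7| = 7.79 Hz.

7.79 Hz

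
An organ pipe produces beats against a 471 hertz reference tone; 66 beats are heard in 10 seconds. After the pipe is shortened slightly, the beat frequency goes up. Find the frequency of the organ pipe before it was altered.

Beat frequency = 66/10 = 6.6 Hz.
|f − 471| = 6.6, so the organ pipe was at either 464.4 Hz or 477.6 Hz.
A shorter pipe has a higher fundamental; the adjustment raises the organ pipe's frequency.
The beat rate rose, so the adjustment moved the organ pipe further from 471 Hz — it was already above the reference.

477.6 Hz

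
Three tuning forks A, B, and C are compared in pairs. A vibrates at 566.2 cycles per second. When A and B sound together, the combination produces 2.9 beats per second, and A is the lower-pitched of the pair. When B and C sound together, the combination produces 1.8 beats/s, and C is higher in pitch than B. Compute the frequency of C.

B is above A, so f_B = 566.2 + 2.9 = 569.1 Hz.
C is above B, so f_C = 569.1 + 1.8 = 570.9 Hz.

570.9 Hz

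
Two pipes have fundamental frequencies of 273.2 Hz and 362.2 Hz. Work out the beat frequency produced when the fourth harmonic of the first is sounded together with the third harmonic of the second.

Fourth harmonic of the first: 4·273.2 = 1092.8 Hz.
Third harmonic of the second: 3·362.2 = 1086.6 Hz.
f_beat = |1092.8 − 1086.6| = 6.2 Hz.

6.2 Hz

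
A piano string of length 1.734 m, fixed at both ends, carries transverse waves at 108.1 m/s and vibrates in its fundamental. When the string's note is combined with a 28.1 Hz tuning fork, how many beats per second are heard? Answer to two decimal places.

For a string fixed at both ends, f_n = n·v/(2L) = 1·108.1/(2·1.734) = 31.1707 Hz.
f_beat = |31.1707 − 28.1| = 3.07 Hz.

3.07 Hz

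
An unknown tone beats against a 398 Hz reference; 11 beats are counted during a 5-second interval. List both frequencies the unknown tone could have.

395.8 Hz or 400.2 Hz

Beat frequency = 11/5 = 2.2 Hz.
|f − 398| = 2.2, so f = 398 ± 2.2.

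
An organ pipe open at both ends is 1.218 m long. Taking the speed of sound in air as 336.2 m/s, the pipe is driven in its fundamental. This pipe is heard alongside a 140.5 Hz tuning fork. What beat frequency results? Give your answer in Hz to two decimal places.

Open pipe: f_n = n·v/(2L) = 1·336.2/(2·1.218) = 138.0131 Hz.
f_beat = |138.0131 − 140.5| = 2.49 Hz.

2.49 Hz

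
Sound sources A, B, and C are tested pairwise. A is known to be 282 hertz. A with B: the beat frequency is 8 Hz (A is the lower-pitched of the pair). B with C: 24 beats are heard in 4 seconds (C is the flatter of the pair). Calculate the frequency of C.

B is above A, so f_B = 282 + 8 = 290 Hz.
B–C: Beat frequency = 24/4 = 6 Hz.
C is below B, so f_C = 290 − 6 = 284 Hz.

284 Hz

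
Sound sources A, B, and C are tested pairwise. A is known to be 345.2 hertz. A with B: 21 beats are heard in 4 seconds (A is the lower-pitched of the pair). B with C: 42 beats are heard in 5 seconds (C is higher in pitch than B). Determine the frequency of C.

358.85 Hz

A–B: Beat frequency = 21/4 = 5.25 Hz.
B is above A, so f_B = 345.2 + 5.25 = 350.45 Hz.
B–C: Beat frequency = 42/5 = 8.4 Hz.
C is above B, so f_C = 350.45 + 8.4 = 358.85 Hz.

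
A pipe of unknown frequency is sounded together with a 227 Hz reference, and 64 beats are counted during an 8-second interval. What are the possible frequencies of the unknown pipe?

219 Hz or 235 Hz

Beat frequency = 64/8 = 8 Hz.
|f − 227| = 8, so f = 227 ± 8.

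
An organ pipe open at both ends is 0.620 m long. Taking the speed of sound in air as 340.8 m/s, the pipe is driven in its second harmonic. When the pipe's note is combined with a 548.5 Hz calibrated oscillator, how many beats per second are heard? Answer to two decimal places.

Open pipe: f_n = n·v/(2L) = 2·340.8/(2·0.620) = 549.6774 Hz.
f_beat = |549.6774 − 548.5| = 1.18 Hz.

1.18 Hz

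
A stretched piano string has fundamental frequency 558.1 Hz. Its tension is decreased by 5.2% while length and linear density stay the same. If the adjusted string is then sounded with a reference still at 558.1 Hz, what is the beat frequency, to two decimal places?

14.70 Hz

For a string, f ∝ √T, so the new frequency is 558.1·√0.948 = 543.3957 Hz.
f_beat = |543.3957 − 558.1| = 14.70 Hz.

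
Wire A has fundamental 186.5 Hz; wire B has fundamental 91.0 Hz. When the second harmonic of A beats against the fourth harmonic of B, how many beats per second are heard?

9.0 Hz

Second harmonic of the first: 2·186.5 = 373.0 Hz.
Fourth harmonic of the second: 4·91.0 = 364.0 Hz.
f_beat = |373.0 − 364.0| = 9.0 Hz.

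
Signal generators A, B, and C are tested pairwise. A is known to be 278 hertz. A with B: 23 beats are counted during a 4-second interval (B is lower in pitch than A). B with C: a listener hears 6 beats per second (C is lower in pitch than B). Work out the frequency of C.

A–B: Beat frequency = 23/4 = 5.75 Hz.
B is below A, so f_B = 278 − 5.75 = 272.25 Hz.
C is below B, so f_C = 272.25 − 6 = 266.25 Hz.

266.25 Hz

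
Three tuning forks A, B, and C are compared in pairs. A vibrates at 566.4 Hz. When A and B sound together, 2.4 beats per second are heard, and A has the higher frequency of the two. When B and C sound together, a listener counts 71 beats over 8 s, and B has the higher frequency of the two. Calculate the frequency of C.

555.125 Hz

B is below A, so f_B = 566.4 − 2.4 = 564 Hz.
B–C: Beat frequency = 71/8 = 8.875 Hz.
C is below B, so f_C = 564 − 8.875 = 555.125 Hz.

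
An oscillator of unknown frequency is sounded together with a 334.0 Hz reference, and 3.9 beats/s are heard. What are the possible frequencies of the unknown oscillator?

|f − 334.0| = 3.9, so f = 334.0 ± 3.9.

330.1 Hz or 337.9 Hz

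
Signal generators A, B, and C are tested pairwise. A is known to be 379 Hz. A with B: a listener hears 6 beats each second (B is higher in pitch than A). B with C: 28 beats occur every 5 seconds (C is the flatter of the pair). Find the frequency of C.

379.4 Hz

B is above A, so f_B = 379 + 6 = 385 Hz.
B–C: Beat frequency = 28/5 = 5.6 Hz.
C is below B, so f_C = 385 − 5.6 = 379.4 Hz.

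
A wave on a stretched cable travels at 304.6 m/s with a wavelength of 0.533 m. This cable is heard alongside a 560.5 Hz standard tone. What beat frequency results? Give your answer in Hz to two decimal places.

10.98 Hz

Source frequency f = v/λ = 304.6/0.533 = 571.4822 Hz.
f_beat = |571.4822 − 560.5| = 10.98 Hz.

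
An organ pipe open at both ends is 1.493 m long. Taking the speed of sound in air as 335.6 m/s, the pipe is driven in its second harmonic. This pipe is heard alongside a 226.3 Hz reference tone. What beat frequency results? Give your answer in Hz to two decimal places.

1.52 Hz

Open pipe: f_n = n·v/(2L) = 2·335.6/(2·1.493) = 224.7823 Hz.
f_beat = |224.7823 − 226.3| = 1.52 Hz.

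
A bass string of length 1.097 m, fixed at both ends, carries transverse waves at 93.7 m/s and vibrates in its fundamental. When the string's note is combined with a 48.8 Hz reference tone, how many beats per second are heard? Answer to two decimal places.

6.09 Hz

For a string fixed at both ends, f_n = n·v/(2L) = 1·93.7/(2·1.097) = 42.7074 Hz.
f_beat = |42.7074 − 48.8| = 6.09 Hz.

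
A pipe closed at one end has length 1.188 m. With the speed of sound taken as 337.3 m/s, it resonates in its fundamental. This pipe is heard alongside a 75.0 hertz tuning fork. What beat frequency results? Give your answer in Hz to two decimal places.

Closed pipe (odd harmonics): f_n = n·v/(4L) = 1·337.3/(4·1.188) = 70.9806 Hz.
f_beat = |70.9806 − 75.0| = 4.02 Hz.

4.02 Hz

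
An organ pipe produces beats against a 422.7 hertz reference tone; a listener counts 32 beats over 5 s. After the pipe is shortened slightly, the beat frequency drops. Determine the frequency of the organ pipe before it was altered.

416.3 Hz

Beat frequency = 32/5 = 6.4 Hz.
|f − 422.7| = 6.4, so the organ pipe was at either 416.3 Hz or 429.1 Hz.
A shorter pipe has a higher fundamental; the adjustment raises the organ pipe's frequency.
The beat rate fell, so the adjustment moved the organ pipe toward 422.7 Hz — it must have started below the reference.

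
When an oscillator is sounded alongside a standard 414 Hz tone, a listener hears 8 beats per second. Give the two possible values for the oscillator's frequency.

406 Hz or 422 Hz

|f − 414| = 8, so f = 414 ± 8.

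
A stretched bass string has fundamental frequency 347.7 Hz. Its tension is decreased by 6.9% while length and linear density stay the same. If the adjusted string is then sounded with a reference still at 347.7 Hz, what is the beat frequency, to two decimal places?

For a string, f ∝ √T, so the new frequency is 347.7·√0.931 = 335.4900 Hz.
f_beat = |335.4900 − 347.7| = 12.21 Hz.

12.21 Hz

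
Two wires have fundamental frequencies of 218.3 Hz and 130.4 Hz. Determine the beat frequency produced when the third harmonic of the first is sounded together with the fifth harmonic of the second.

2.9 Hz

Third harmonic of the first: 3·218.3 = 654.9 Hz.
Fifth harmonic of the second: 5·130.4 = 652.0 Hz.
f_beat = |654.9 − 652.0| = 2.9 Hz.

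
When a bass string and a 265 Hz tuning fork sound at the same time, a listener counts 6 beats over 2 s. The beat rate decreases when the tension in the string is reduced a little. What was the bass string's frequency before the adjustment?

268 Hz

Beat frequency = 6/2 = 3 Hz.
|f − 265| = 3, so the bass string was at either 262 Hz or 268 Hz.
Lower tension means lower frequency; the adjustment lowers the bass string's frequency.
The beat rate fell, so the adjustment moved the bass string toward 265 Hz — it must have started above the reference.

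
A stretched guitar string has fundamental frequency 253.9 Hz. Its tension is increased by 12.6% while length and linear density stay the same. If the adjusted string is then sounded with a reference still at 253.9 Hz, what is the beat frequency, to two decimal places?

For a string, f ∝ √T, so the new frequency is 253.9·√1.126 = 269.4213 Hz.
f_beat = |269.4213 − 253.9| = 15.52 Hz.

15.52 Hz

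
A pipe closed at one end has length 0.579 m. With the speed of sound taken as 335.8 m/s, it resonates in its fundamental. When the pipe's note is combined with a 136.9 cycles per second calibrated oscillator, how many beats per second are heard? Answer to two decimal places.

8.09 Hz

Closed pipe (odd harmonics): f_n = n·v/(4L) = 1·335.8/(4·0.579) = 144.9914 Hz.
f_beat = |144.9914 − 136.9| = 8.09 Hz.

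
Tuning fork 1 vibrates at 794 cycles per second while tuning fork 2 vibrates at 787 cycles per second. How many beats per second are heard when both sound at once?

The beat frequency equals the magnitude of the frequency difference.
|794 − 787| = 7 Hz.

7 Hz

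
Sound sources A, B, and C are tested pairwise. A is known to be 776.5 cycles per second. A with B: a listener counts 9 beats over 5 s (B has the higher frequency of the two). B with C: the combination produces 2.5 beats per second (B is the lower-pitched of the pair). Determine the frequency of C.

780.8 Hz

A–B: Beat frequency = 9/5 = 1.8 Hz.
B is above A, so f_B = 776.5 + 1.8 = 778.3 Hz.
C is above B, so f_C = 778.3 + 2.5 = 780.8 Hz.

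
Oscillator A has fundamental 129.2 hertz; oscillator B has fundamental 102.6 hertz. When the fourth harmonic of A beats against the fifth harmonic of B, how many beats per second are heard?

3.8 Hz

Fourth harmonic of the first: 4·129.2 = 516.8 Hz.
Fifth harmonic of the second: 5·102.6 = 513.0 Hz.
f_beat = |516.8 − 513.0| = 3.8 Hz.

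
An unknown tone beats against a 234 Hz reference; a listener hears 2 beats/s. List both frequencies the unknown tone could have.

232 Hz or 236 Hz

|f − 234| = 2, so f = 234 ± 2.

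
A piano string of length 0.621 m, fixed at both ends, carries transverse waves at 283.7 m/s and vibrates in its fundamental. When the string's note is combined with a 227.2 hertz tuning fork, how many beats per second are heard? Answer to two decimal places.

For a string fixed at both ends, f_n = n·v/(2L) = 1·283.7/(2·0.621) = 228.4219 Hz.
f_beat = |228.4219 − 227.2| = 1.22 Hz.

1.22 Hz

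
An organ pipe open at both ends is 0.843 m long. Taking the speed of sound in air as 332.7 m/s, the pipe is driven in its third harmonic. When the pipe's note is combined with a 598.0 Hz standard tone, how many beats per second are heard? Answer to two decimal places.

Open pipe: f_n = n·v/(2L) = 3·332.7/(2·0.843) = 591.9929 Hz.
f_beat = |591.9929 − 598.0| = 6.01 Hz.

6.01 Hz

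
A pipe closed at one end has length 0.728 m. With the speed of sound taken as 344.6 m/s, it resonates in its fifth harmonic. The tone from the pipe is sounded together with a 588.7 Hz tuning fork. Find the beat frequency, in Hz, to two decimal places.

2.99 Hz

Closed pipe (odd harmonics): f_n = n·v/(4L) = 5·344.6/(4·0.728) = 591.6896 Hz.
f_beat = |591.6896 − 588.7| = 2.99 Hz.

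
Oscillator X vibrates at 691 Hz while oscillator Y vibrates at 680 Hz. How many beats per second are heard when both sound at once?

f_beat = |f₁ − f₂|.
|691 − 680| = 11 Hz.

11 Hz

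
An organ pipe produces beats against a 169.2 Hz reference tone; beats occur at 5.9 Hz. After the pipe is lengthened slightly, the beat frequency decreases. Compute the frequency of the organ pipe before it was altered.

|f − 169.2| = 5.9, so the organ pipe was at either 163.3 Hz or 175.1 Hz.
A longer pipe has a lower fundamental; the adjustment lowers the organ pipe's frequency.
The beat rate fell, so the adjustment moved the organ pipe toward 169.2 Hz — it must have started above the reference.

175.1 Hz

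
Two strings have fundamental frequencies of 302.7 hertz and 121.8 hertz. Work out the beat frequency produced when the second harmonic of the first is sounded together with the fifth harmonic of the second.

Second harmonic of the first: 2·302.7 = 605.4 Hz.
Fifth harmonic of the second: 5·121.8 = 609.0 Hz.
f_beat = |605.4 − 609.0| = 3.6 Hz.

3.6 Hz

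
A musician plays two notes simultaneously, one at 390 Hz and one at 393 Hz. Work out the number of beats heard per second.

3 Hz

Beats arise from superposition of two nearby frequencies; the beat rate is |f₁ − f₂|.
|390 − 393| = 3 Hz.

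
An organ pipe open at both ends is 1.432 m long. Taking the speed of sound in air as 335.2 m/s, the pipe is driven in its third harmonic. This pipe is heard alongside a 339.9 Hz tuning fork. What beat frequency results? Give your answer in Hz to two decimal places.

11.22 Hz

Open pipe: f_n = n·v/(2L) = 3·335.2/(2·1.432) = 351.1173 Hz.
f_beat = |351.1173 − 339.9| = 11.22 Hz.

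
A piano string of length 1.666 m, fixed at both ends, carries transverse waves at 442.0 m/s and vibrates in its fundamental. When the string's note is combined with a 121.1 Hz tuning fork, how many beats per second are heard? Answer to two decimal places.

For a string fixed at both ends, f_n = n·v/(2L) = 1·442.0/(2·1.666) = 132.6531 Hz.
f_beat = |132.6531 − 121.1| = 11.55 Hz.

11.55 Hz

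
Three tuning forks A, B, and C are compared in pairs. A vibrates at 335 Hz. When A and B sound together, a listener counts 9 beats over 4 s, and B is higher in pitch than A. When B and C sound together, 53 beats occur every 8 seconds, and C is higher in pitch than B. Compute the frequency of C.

A–B: Beat frequency = 9/4 = 2.25 Hz.
B is above A, so f_B = 335 + 2.25 = 337.25 Hz.
B–C: Beat frequency = 53/8 = 6.625 Hz.
C is above B, so f_C = 337.25 + 6.625 = 343.875 Hz.

343.875 Hz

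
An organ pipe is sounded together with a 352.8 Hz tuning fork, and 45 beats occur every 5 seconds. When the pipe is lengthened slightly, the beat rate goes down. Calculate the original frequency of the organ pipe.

Beat frequency = 45/5 = 9 Hz.
|f − 352.8| = 9, so the organ pipe was at either 343.8 Hz or 361.8 Hz.
A longer pipe has a lower fundamental; the adjustment lowers the organ pipe's frequency.
The beat rate fell, so the adjustment moved the organ pipe toward 352.8 Hz — it must have started above the reference.

361.8 Hz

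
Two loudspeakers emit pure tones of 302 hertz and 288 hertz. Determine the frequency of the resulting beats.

14 Hz

Beats arise from superposition of two nearby frequencies; the beat rate is |f₁ − f₂|.
|302 − 288| = 14 Hz.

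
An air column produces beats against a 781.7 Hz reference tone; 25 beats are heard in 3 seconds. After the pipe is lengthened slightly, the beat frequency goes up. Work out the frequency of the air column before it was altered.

Beat frequency = 25/3 = 8.3333 Hz.
|f − 781.7| = 8.3333, so the air column was at either 773.3667 Hz or 790.0333 Hz.
A longer pipe has a lower fundamental; the adjustment lowers the air column's frequency.
The beat rate rose, so the adjustment moved the air column further from 781.7 Hz — it was already below the reference.

773.3667 Hz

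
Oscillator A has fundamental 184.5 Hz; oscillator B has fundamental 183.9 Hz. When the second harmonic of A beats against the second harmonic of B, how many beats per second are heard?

Second harmonic of the first: 2·184.5 = 369.0 Hz.
Second harmonic of the second: 2·183.9 = 367.8 Hz.
f_beat = |369.0 − 367.8| = 1.2 Hz.

1.2 Hz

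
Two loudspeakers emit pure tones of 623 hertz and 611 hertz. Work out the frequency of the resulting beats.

The beat frequency equals the magnitude of the frequency difference.
|623 − 611| = 12 Hz.

12 Hz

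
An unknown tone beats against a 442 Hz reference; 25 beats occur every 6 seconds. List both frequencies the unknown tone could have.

437.8333 Hz or 446.1667 Hz

Beat frequency = 25/6 = 4.1667 Hz.
|f − 442| = 4.1667, so f = 442 ± 4.1667.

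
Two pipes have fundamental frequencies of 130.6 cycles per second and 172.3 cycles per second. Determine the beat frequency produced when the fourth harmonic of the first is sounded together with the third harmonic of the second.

Fourth harmonic of the first: 4·130.6 = 522.4 Hz.
Third harmonic of the second: 3·172.3 = 516.9 Hz.
f_beat = |522.4 − 516.9| = 5.5 Hz.

5.5 Hz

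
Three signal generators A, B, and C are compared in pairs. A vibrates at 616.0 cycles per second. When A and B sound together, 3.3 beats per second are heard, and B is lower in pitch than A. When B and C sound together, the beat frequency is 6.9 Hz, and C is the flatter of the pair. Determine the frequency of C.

605.8 Hz

B is below A, so f_B = 616.0 − 3.3 = 612.7 Hz.
C is below B, so f_C = 612.7 − 6.9 = 605.8 Hz.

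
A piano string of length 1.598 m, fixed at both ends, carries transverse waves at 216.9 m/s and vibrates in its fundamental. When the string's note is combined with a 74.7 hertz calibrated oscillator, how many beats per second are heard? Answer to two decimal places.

For a string fixed at both ends, f_n = n·v/(2L) = 1·216.9/(2·1.598) = 67.8661 Hz.
f_beat = |67.8661 − 74.7| = 6.83 Hz.

6.83 Hz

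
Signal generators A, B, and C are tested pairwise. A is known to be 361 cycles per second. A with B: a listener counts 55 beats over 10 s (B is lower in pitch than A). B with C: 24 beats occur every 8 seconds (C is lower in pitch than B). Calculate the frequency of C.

A–B: Beat frequency = 55/10 = 5.5 Hz.
B is below A, so f_B = 361 − 5.5 = 355.5 Hz.
B–C: Beat frequency = 24/8 = 3 Hz.
C is below B, so f_C = 355.5 − 3 = 352.5 Hz.

352.5 Hz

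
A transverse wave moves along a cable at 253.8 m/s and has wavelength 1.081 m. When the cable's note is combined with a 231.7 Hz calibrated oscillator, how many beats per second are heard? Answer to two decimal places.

3.08 Hz

Source frequency f = v/λ = 253.8/1.081 = 234.7826 Hz.
f_beat = |234.7826 − 231.7| = 3.08 Hz.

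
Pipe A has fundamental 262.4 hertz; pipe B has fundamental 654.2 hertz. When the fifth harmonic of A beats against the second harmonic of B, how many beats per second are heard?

Fifth harmonic of the first: 5·262.4 = 1312.0 Hz.
Second harmonic of the second: 2·654.2 = 1308.4 Hz.
f_beat = |1312.0 − 1308.4| = 3.6 Hz.

3.6 Hz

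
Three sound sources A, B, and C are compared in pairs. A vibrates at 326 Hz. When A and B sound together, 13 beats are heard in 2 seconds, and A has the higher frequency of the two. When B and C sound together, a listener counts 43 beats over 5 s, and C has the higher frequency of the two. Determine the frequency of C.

A–B: Beat frequency = 13/2 = 6.5 Hz.
B is below A, so f_B = 326 − 6.5 = 319.5 Hz.
B–C: Beat frequency = 43/5 = 8.6 Hz.
C is above B, so f_C = 319.5 + 8.6 = 328.1 Hz.

328.1 Hz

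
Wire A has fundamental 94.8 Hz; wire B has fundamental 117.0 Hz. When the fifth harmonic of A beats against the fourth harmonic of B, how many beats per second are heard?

Fifth harmonic of the first: 5·94.8 = 474.0 Hz.
Fourth harmonic of the second: 4·117.0 = 468.0 Hz.
f_beat = |474.0 − 468.0| = 6.0 Hz.

6.0 Hz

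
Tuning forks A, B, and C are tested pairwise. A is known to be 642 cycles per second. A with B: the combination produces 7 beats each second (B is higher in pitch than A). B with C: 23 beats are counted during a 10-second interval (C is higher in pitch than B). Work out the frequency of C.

B is above A, so f_B = 642 + 7 = 649 Hz.
B–C: Beat frequency = 23/10 = 2.3 Hz.
C is above B, so f_C = 649 + 2.3 = 651.3 Hz.

651.3 Hz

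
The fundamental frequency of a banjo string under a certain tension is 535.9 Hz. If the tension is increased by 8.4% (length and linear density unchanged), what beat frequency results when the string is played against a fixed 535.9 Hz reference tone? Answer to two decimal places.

For a string, f ∝ √T, so the new frequency is 535.9·√1.084 = 557.9540 Hz.
f_beat = |557.9540 − 535.9| = 22.05 Hz.

22.05 Hz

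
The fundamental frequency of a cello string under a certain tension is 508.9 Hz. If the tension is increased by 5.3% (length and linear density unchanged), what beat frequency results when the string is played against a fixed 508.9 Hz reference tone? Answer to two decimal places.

For a string, f ∝ √T, so the new frequency is 508.9·√1.053 = 522.2117 Hz.
f_beat = |522.2117 − 508.9| = 13.31 Hz.

13.31 Hz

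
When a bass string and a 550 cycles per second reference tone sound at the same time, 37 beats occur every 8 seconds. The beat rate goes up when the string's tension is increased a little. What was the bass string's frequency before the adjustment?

Beat frequency = 37/8 = 4.625 Hz.
|f − 550| = 4.625, so the bass string was at either 545.375 Hz or 554.625 Hz.
Higher tension means higher frequency; the adjustment raises the bass string's frequency.
The beat rate rose, so the adjustment moved the bass string further from 550 Hz — it was already above the reference.

554.625 Hz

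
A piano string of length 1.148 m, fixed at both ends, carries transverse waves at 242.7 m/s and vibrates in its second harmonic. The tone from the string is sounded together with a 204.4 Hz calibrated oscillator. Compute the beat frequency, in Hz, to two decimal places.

7.01 Hz

For a string fixed at both ends, f_n = n·v/(2L) = 2·242.7/(2·1.148) = 211.4111 Hz.
f_beat = |211.4111 − 204.4| = 7.01 Hz.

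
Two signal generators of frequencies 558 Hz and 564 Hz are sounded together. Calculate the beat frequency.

6 Hz

The beat frequency equals the magnitude of the frequency difference.
|558 − 564| = 6 Hz.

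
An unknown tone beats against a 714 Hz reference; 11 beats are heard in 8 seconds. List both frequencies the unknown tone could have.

712.625 Hz or 715.375 Hz

Beat frequency = 11/8 = 1.375 Hz.
|f − 714| = 1.375, so f = 714 ± 1.375.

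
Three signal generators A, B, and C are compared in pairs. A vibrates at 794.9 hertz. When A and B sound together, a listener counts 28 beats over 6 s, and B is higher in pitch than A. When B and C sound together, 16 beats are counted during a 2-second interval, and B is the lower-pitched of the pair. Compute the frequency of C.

A–B: Beat frequency = 28/6 = 4.6667 Hz.
B is above A, so f_B = 794.9 + 4.6667 = 799.5667 Hz.
B–C: Beat frequency = 16/2 = 8 Hz.
C is above B, so f_C = 799.5667 + 8 = 807.5667 Hz.

807.5667 Hz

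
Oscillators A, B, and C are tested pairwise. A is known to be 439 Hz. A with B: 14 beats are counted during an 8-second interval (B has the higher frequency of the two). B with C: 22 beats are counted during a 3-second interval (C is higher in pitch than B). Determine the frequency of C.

A–B: Beat frequency = 14/8 = 1.75 Hz.
B is above A, so f_B = 439 + 1.75 = 440.75 Hz.
B–C: Beat frequency = 22/3 = 7.3333 Hz.
C is above B, so f_C = 440.75 + 7.3333 = 448.0833 Hz.

448.0833 Hz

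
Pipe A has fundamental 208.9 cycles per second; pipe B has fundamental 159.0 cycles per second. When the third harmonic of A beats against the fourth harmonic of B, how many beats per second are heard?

9.3 Hz

Third harmonic of the first: 3·208.9 = 626.7 Hz.
Fourth harmonic of the second: 4·159.0 = 636.0 Hz.
f_beat = |626.7 − 636.0| = 9.3 Hz.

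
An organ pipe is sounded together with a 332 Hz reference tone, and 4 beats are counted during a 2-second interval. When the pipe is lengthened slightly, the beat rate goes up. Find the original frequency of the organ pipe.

330 Hz

Beat frequency = 4/2 = 2 Hz.
|f − 332| = 2, so the organ pipe was at either 330 Hz or 334 Hz.
A longer pipe has a lower fundamental; the adjustment lowers the organ pipe's frequency.
The beat rate rose, so the adjustment moved the organ pipe further from 332 Hz — it was already below the reference.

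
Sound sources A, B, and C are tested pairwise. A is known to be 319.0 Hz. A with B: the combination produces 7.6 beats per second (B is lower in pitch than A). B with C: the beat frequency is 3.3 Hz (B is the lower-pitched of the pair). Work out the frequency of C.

B is below A, so f_B = 319.0 − 7.6 = 311.4 Hz.
C is above B, so f_C = 311.4 + 3.3 = 314.7 Hz.

314.7 Hz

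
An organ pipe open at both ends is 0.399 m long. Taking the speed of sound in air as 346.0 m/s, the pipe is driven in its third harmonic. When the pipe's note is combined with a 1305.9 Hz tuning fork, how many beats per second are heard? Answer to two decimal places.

Open pipe: f_n = n·v/(2L) = 3·346.0/(2·0.399) = 1300.7519 Hz.
f_beat = |1300.7519 − 1305.9| = 5.15 Hz.

5.15 Hz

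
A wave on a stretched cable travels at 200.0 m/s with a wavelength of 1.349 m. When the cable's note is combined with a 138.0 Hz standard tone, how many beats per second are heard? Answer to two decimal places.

10.26 Hz

Source frequency f = v/λ = 200.0/1.349 = 148.2580 Hz.
f_beat = |148.2580 − 138.0| = 10.26 Hz.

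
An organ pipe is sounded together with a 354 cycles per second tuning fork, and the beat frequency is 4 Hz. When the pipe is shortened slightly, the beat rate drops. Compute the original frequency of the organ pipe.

|f − 354| = 4, so the organ pipe was at either 350 Hz or 358 Hz.
A shorter pipe has a higher fundamental; the adjustment raises the organ pipe's frequency.
The beat rate fell, so the adjustment moved the organ pipe toward 354 Hz — it must have started below the reference.

350 Hz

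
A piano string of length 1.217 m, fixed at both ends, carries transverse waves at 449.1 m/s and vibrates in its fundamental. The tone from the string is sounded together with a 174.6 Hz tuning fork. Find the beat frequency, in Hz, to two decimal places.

9.91 Hz

For a string fixed at both ends, f_n = n·v/(2L) = 1·449.1/(2·1.217) = 184.5111 Hz.
f_beat = |184.5111 − 174.6| = 9.91 Hz.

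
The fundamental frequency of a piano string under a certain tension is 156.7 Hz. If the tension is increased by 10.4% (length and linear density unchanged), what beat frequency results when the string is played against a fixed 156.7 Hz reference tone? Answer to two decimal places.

For a string, f ∝ √T, so the new frequency is 156.7·√1.104 = 164.6469 Hz.
f_beat = |164.6469 − 156.7| = 7.95 Hz.

7.95 Hz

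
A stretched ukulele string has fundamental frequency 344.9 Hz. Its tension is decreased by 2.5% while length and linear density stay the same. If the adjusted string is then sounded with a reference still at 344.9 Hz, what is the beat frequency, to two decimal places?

4.34 Hz

For a string, f ∝ √T, so the new frequency is 344.9·√0.975 = 340.5615 Hz.
f_beat = |340.5615 − 344.9| = 4.34 Hz.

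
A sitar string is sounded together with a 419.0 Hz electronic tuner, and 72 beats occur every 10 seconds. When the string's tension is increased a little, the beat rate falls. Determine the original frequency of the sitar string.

Beat frequency = 72/10 = 7.2 Hz.
|f − 419.0| = 7.2, so the sitar string was at either 411.8 Hz or 426.2 Hz.
Higher tension means higher frequency; the adjustment raises the sitar string's frequency.
The beat rate fell, so the adjustment moved the sitar string toward 419.0 Hz — it must have started below the reference.

411.8 Hz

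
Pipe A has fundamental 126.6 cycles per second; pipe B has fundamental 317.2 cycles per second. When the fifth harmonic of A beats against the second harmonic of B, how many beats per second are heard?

Fifth harmonic of the first: 5·126.6 = 633.0 Hz.
Second harmonic of the second: 2·317.2 = 634.4 Hz.
f_beat = |633.0 − 634.4| = 1.4 Hz.

1.4 Hz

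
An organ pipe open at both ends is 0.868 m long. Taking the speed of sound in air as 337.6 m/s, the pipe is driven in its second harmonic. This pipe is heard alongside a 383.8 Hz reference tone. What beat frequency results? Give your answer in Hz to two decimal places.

5.14 Hz

Open pipe: f_n = n·v/(2L) = 2·337.6/(2·0.868) = 388.9401 Hz.
f_beat = |388.9401 − 383.8| = 5.14 Hz.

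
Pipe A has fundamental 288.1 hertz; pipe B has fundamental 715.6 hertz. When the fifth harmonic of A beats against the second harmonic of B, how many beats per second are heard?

Fifth harmonic of the first: 5·288.1 = 1440.5 Hz.
Second harmonic of the second: 2·715.6 = 1431.2 Hz.
f_beat = |1440.5 − 1431.2| = 9.3 Hz.

9.3 Hz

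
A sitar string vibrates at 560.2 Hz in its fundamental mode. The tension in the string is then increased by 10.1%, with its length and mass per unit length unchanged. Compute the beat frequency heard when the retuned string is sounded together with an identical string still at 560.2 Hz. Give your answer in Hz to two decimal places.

27.61 Hz

For a string, f ∝ √T, so the new frequency is 560.2·√1.101 = 587.8097 Hz.
f_beat = |587.8097 − 560.2| = 27.61 Hz.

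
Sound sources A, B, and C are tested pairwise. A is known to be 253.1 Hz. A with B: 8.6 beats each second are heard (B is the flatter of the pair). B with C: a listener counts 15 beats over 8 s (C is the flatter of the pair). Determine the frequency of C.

242.625 Hz

B is below A, so f_B = 253.1 − 8.6 = 244.5 Hz.
B–C: Beat frequency = 15/8 = 1.875 Hz.
C is below B, so f_C = 244.5 − 1.875 = 242.625 Hz.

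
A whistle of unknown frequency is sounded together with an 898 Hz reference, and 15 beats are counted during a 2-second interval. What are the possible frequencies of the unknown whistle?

Beat frequency = 15/2 = 7.5 Hz.
|f − 898| = 7.5, so f = 898 ± 7.5.

890.5 Hz or 905.5 Hz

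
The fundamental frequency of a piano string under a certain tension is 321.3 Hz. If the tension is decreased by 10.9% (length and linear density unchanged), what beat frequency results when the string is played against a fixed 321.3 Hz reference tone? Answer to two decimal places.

18.02 Hz

For a string, f ∝ √T, so the new frequency is 321.3·√0.891 = 303.2841 Hz.
f_beat = |303.2841 − 321.3| = 18.02 Hz.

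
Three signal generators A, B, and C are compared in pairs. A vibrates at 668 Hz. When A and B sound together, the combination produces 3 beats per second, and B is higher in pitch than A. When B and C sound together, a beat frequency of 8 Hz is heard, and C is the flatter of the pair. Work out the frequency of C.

B is above A, so f_B = 668 + 3 = 671 Hz.
C is below B, so f_C = 671 − 8 = 663 Hz.

663 Hz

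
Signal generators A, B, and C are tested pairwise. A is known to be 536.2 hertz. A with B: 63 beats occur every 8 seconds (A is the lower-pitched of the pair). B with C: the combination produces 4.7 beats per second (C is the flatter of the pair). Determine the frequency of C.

539.375 Hz

A–B: Beat frequency = 63/8 = 7.875 Hz.
B is above A, so f_B = 536.2 + 7.875 = 544.075 Hz.
C is below B, so f_C = 544.075 − 4.7 = 539.375 Hz.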